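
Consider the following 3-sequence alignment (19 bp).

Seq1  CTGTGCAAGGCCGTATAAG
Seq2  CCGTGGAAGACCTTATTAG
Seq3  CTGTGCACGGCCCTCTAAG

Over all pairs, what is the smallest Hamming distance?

3

Pairwise Hamming distances:
  Seq1 vs Seq2: 5
  Seq1 vs Seq3: 3
  Seq2 vs Seq3: 7
The smallest is 3, between Seq1 and Seq3.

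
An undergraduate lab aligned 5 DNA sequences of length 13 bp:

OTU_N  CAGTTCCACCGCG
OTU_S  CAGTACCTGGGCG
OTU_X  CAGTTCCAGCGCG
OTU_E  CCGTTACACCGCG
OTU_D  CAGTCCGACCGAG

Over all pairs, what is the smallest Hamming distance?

1

Pairwise Hamming distances:
  OTU_N vs OTU_S: 4
  OTU_N vs OTU_X: 1
  OTU_N vs OTU_E: 2
  OTU_N vs OTU_D: 3
  OTU_S vs OTU_X: 3
  OTU_S vs OTU_E: 6
  OTU_S vs OTU_D: 6
  OTU_X vs OTU_E: 3
  OTU_X vs OTU_D: 4
  OTU_E vs OTU_D: 5
The smallest is 1, between OTU_N and OTU_X.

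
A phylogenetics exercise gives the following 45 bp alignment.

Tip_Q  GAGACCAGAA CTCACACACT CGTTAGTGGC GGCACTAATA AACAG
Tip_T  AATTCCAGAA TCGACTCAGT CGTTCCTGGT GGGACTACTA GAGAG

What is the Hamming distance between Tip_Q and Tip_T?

15

The sequences differ at positions 1 (G/A), 3 (G/T), 4 (A/T), 11 (C/T), 12 (T/C), 13 (C/G), 16 (A/T), 19 (C/G), 25 (A/C), 26 (G/C), 30 (C/T), 33 (C/G), 38 (A/C), 41 (A/G), 43 (C/G).
That gives 15 mismatches out of 45 aligned sites, so the Hamming distance is 15.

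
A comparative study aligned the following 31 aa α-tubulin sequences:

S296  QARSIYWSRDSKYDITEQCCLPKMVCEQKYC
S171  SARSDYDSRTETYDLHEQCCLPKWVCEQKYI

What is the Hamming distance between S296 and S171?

Differing sites — 1:Q/S; 5:I/D; 7:W/D; 10:D/T; 11:S/E; 12:K/T; 15:I/L; 16:T/H; 24:M/W; 31:C/I.
That gives 10 mismatches out of 31 aligned sites, so the Hamming distance is 10.

10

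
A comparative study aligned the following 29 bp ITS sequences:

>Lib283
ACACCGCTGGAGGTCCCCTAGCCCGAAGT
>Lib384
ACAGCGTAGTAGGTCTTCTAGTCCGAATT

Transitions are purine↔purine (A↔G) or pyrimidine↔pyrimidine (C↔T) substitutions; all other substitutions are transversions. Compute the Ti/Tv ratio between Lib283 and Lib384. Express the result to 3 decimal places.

Differing sites — 4:C/G (Tv); 7:C/T (Ti); 8:T/A (Tv); 10:G/T (Tv); 16:C/T (Ti); 17:C/T (Ti); 22:C/T (Ti); 28:G/T (Tv).
Of the 8 differences, 4 transitions and 4 transversions, so Ti/Tv = 4/4 = 1.000.

1.000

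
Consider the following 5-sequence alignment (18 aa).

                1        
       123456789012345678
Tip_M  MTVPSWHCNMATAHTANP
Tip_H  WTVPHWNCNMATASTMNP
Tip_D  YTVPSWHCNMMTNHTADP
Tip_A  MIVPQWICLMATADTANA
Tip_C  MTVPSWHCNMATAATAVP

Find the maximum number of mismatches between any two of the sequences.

Pairwise Hamming distances:
  Tip_M vs Tip_H: 5
  Tip_M vs Tip_D: 4
  Tip_M vs Tip_A: 6
  Tip_M vs Tip_C: 2
  Tip_H vs Tip_D: 8
  Tip_H vs Tip_A: 8
  Tip_H vs Tip_C: 6
  Tip_D vs Tip_A: 10
  Tip_D vs Tip_C: 5
  Tip_A vs Tip_C: 7
The largest is 10, between Tip_D and Tip_A.

10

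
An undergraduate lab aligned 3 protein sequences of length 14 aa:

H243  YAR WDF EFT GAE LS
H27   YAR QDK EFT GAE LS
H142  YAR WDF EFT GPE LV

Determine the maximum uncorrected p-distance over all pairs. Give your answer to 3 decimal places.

Pairwise Hamming distances:
  H243 vs H27: 2
  H243 vs H142: 2
  H27 vs H142: 4
The largest is 4 mismatches, between H27 and H142; p = 4/14 = 0.286.

0.286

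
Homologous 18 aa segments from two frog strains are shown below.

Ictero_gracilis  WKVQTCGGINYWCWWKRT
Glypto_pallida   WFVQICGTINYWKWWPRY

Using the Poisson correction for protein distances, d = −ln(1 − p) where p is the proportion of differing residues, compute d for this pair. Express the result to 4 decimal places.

The sequences differ at positions 2 (K/F), 5 (T/I), 8 (G/T), 13 (C/K), 16 (K/P), 18 (T/Y).
p = 6/18 = 0.333333.
d = −ln(1 − 0.333333) = −ln(0.666667) = 0.4055.

0.4055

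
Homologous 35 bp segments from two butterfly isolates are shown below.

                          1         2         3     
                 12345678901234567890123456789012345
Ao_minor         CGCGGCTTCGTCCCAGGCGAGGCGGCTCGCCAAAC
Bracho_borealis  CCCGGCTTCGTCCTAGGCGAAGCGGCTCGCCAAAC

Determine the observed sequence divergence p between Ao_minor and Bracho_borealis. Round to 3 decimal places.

Mismatches occur at site 2 (G/C), site 14 (C/T), site 21 (G/A).
There are 3 differences over 35 sites, so p = 3/35 = 0.086.

0.086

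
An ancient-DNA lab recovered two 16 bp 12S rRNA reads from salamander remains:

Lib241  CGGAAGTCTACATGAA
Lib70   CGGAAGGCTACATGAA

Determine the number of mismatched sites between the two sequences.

1

Differing sites — 7:T/G.
That gives 1 mismatch out of 16 aligned sites, so the Hamming distance is 1.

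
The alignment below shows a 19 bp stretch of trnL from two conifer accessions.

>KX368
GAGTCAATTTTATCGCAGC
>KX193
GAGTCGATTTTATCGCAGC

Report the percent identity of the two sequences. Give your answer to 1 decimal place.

94.7%

Differing sites — 6:A/G.
18 of the 19 sites match, so the percent identity is 18/19 × 100 = 94.7%.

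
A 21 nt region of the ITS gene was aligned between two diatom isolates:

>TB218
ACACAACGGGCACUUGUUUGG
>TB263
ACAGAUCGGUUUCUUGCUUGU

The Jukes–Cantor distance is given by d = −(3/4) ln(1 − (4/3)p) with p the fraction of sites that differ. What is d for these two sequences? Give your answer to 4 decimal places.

0.4408

Differing sites — 4:C/G; 6:A/U; 10:G/U; 11:C/U; 12:A/U; 17:U/C; 21:G/U.
p = 7/21 = 0.333333.
d = −0.75 · ln(1 − (4/3)·0.333333) = −0.75 · ln(0.555556) = −0.75 · (-0.587786) = 0.4408.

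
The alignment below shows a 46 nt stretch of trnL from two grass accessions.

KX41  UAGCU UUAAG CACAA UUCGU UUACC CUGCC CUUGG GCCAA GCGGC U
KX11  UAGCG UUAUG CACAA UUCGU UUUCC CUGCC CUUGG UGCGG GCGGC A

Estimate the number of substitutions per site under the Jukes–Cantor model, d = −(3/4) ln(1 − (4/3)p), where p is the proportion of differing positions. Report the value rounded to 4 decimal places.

0.1979

The sequences differ at positions 5 (U/G), 9 (A/U), 23 (A/U), 36 (G/U), 37 (C/G), 39 (A/G), 40 (A/G), 46 (U/A).
p = 8/46 = 0.173913.
d = −0.75 · ln(1 − (4/3)·0.173913) = −0.75 · ln(0.768116) = −0.75 · (-0.263815) = 0.1979.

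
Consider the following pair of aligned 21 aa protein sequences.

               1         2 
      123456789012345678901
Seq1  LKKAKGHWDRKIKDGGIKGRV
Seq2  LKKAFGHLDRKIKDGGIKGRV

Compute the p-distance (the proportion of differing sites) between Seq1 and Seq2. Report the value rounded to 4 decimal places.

Differing sites — 5:K/F; 8:W/L.
There are 2 differences over 21 sites, so p = 2/21 = 0.0952.

0.0952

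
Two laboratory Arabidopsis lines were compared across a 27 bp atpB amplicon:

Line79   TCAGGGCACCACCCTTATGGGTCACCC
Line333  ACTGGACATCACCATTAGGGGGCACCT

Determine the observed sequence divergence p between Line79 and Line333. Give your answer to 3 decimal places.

0.296

Differing sites — 1:T/A; 3:A/T; 6:G/A; 9:C/T; 14:C/A; 18:T/G; 22:T/G; 27:C/T.
There are 8 differences over 27 sites, so p = 8/27 = 0.296.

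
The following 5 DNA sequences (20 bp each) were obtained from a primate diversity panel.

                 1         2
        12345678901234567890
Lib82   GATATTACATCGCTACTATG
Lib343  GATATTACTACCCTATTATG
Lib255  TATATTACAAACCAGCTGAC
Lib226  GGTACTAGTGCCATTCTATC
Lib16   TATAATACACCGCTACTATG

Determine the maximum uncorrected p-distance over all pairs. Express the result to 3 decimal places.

0.600

Pairwise Hamming distances:
  Lib82 vs Lib343: 4
  Lib82 vs Lib255: 9
  Lib82 vs Lib226: 9
  Lib82 vs Lib16: 3
  Lib343 vs Lib255: 9
  Lib343 vs Lib226: 8
  Lib343 vs Lib16: 6
  Lib255 vs Lib226: 12
  Lib255 vs Lib16: 9
  Lib226 vs Lib16: 10
The largest is 12 mismatches, between Lib255 and Lib226; p = 12/20 = 0.600.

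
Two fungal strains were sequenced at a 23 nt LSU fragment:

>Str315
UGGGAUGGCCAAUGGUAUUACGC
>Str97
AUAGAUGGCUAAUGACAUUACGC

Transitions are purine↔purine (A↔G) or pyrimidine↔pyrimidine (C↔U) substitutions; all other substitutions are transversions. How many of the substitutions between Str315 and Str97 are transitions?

4

The sequences differ at positions 1 (U/A, transversion), 2 (G/U, transversion), 3 (G/A, transition), 10 (C/U, transition), 15 (G/A, transition), 16 (U/C, transition).
Of the 6 differences, 4 transitions and 2 transversions, so the answer is 4.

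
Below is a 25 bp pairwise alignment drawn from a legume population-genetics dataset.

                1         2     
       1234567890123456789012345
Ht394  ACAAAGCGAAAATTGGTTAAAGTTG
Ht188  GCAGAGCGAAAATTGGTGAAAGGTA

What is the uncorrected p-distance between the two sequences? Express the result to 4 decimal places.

Mismatches occur at site 1 (A↔G), site 4 (A↔G), site 18 (T↔G), site 23 (T↔G), site 25 (G↔A).
There are 5 differences over 25 sites, so p = 5/25 = 0.2000.

0.2000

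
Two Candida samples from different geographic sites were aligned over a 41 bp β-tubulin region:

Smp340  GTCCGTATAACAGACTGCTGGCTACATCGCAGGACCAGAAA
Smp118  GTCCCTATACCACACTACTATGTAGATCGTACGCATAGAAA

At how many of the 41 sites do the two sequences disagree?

13

The sequences differ at positions 5 (G/C), 10 (A/C), 13 (G/C), 17 (G/A), 20 (G/A), 21 (G/T), 22 (C/G), 25 (C/G), 30 (C/T), 32 (G/C), 34 (A/C), 35 (C/A), 36 (C/T).
That gives 13 mismatches out of 41 aligned sites, so the Hamming distance is 13.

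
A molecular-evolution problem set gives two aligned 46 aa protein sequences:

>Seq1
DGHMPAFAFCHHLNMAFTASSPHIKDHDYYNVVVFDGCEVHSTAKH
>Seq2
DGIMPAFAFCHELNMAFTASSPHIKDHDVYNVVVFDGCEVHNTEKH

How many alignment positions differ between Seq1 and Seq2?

Mismatches occur at site 3 (H/I), site 12 (H/E), site 29 (Y/V), site 42 (S/N), site 44 (A/E).
That gives 5 mismatches out of 46 aligned sites, so the Hamming distance is 5.

5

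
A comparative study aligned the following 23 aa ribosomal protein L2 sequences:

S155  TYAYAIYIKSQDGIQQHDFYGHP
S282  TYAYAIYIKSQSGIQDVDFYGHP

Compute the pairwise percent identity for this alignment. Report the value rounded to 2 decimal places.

86.96%

Mismatches occur at site 12 (D↔S), site 16 (Q↔D), site 17 (H↔V).
20 of the 23 sites match, so the percent identity is 20/23 × 100 = 86.96%.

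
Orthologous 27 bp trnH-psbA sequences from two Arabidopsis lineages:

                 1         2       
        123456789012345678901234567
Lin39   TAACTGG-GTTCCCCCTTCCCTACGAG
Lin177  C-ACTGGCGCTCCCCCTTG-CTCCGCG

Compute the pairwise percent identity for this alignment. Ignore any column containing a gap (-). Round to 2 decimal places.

79.17%

Excluding the 3 gap columns leaves 24 comparable sites.
The sequences differ at positions 1 (T/C), 10 (T/C), 19 (C/G), 23 (A/C), 26 (A/C).
19 of the 24 comparable sites match, so the percent identity is 19/24 × 100 = 79.17%.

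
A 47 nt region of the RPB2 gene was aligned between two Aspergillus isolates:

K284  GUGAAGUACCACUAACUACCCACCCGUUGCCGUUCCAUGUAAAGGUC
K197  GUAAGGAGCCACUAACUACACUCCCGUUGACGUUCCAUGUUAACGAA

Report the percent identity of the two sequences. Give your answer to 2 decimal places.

Differing sites — 3:G/A; 5:A/G; 7:U/A; 8:A/G; 20:C/A; 22:A/U; 30:C/A; 41:A/U; 44:G/C; 46:U/A; 47:C/A.
36 of the 47 sites match, so the percent identity is 36/47 × 100 = 76.60%.

76.60%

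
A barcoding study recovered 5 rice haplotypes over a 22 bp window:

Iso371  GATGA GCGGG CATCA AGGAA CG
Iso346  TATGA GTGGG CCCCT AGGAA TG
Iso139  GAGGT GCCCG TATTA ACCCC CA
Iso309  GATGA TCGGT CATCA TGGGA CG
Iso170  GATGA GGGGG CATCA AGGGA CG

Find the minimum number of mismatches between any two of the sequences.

Pairwise Hamming distances:
  Iso371 vs Iso346: 6
  Iso371 vs Iso139: 11
  Iso371 vs Iso309: 4
  Iso371 vs Iso170: 2
  Iso346 vs Iso139: 17
  Iso346 vs Iso309: 10
  Iso346 vs Iso170: 7
  Iso139 vs Iso309: 14
  Iso139 vs Iso170: 12
  Iso309 vs Iso170: 4
The smallest is 2, between Iso371 and Iso170.

2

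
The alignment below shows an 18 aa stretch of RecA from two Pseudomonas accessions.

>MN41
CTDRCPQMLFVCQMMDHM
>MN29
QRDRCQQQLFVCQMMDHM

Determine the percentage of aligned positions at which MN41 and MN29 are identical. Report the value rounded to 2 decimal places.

77.78%

Differing sites — 1:C/Q; 2:T/R; 6:P/Q; 8:M/Q.
14 of the 18 sites match, so the percent identity is 14/18 × 100 = 77.78%.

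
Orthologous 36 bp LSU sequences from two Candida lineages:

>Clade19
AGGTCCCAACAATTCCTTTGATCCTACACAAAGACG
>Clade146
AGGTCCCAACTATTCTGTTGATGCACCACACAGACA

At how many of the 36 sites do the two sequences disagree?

The sequences differ at positions 11 (A/T), 16 (C/T), 17 (T/G), 23 (C/G), 25 (T/A), 26 (A/C), 31 (A/C), 36 (G/A).
That gives 8 mismatches out of 36 aligned sites, so the Hamming distance is 8.

8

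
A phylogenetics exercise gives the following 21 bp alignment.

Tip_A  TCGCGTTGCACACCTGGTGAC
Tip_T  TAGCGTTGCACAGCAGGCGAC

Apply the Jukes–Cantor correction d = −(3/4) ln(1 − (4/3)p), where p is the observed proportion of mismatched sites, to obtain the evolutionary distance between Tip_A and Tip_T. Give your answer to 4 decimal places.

Differing sites — 2:C/A; 13:C/G; 15:T/A; 18:T/C.
p = 4/21 = 0.190476.
d = −0.75 · ln(1 − (4/3)·0.190476) = −0.75 · ln(0.746032) = −0.75 · (-0.292987) = 0.2197.

0.2197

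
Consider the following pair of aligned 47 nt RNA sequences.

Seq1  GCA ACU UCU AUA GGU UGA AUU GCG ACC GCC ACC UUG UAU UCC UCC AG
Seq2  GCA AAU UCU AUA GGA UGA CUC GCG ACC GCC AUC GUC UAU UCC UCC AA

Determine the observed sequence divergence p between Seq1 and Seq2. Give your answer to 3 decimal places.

The sequences differ at positions 5 (C/A), 15 (U/A), 19 (A/C), 21 (U/C), 32 (C/U), 34 (U/G), 36 (G/C), 47 (G/A).
There are 8 differences over 47 sites, so p = 8/47 = 0.170.

0.170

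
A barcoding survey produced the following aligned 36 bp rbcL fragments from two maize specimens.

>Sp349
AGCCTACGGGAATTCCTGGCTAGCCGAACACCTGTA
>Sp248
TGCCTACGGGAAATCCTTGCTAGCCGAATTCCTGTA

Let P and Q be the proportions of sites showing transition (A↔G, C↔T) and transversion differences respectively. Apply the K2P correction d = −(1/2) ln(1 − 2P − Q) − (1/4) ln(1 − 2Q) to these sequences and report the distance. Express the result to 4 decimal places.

0.1540

Mismatches occur at site 1 (A→T, transversion), site 13 (T→A, transversion), site 18 (G→T, transversion), site 29 (C→T, transition), site 30 (A→T, transversion).
Of the 5 differences, 1 transition and 4 transversions over 36 sites: P = 1/36 = 0.027778, Q = 4/36 = 0.111111.
d = −0.5·ln(0.833333) − 0.25·ln(0.777778) = −0.5·(-0.182322) − 0.25·(-0.251314) = 0.1540.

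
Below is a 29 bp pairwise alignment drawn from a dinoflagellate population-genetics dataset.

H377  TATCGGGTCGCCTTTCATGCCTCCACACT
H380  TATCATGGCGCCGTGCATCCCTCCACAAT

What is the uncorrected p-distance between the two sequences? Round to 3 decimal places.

The sequences differ at positions 5 (G/A), 6 (G/T), 8 (T/G), 13 (T/G), 15 (T/G), 19 (G/C), 28 (C/A).
There are 7 differences over 29 sites, so p = 7/29 = 0.241.

0.241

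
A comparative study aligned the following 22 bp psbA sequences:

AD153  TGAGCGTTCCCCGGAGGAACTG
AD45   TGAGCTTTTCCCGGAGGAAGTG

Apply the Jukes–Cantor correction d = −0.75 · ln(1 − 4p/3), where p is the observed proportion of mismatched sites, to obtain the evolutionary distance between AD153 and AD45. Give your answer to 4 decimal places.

Mismatches occur at site 6 (G/T), site 9 (C/T), site 20 (C/G).
p = 3/22 = 0.136364.
d = −0.75 · ln(1 − (4/3)·0.136364) = −0.75 · ln(0.818181) = −0.75 · (-0.200672) = 0.1505.

0.1505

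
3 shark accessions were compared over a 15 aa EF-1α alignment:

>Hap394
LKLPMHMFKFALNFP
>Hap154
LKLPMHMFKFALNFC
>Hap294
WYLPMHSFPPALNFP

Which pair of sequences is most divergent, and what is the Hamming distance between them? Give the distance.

Pairwise Hamming distances:
  Hap394 vs Hap154: 1
  Hap394 vs Hap294: 5
  Hap154 vs Hap294: 6
The largest is 6, between Hap154 and Hap294.

6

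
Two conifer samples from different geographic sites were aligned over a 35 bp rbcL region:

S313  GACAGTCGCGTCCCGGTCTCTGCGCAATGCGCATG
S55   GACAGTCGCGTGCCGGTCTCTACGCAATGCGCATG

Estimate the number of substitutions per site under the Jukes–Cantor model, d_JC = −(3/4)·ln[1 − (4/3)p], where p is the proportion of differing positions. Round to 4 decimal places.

0.0594

Differing sites — 12:C/G; 22:G/A.
p = 2/35 = 0.057143.
d = −0.75 · ln(1 − (4/3)·0.057143) = −0.75 · ln(0.923809) = −0.75 · (-0.079250) = 0.0594.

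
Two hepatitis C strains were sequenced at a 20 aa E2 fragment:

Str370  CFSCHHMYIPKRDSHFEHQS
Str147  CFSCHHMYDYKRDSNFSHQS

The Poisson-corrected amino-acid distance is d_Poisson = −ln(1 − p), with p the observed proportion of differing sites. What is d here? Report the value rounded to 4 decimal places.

The sequences differ at positions 9 (I/D), 10 (P/Y), 15 (H/N), 17 (E/S).
p = 4/20 = 0.200000.
d = −ln(1 − 0.200000) = −ln(0.800000) = 0.2231.

0.2231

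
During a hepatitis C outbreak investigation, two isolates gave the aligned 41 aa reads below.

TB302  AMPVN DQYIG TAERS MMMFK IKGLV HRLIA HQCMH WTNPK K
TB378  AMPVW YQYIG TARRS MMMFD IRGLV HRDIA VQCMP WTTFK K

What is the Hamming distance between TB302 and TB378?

The sequences differ at positions 5 (N/W), 6 (D/Y), 13 (E/R), 20 (K/D), 22 (K/R), 28 (L/D), 31 (H/V), 35 (H/P), 38 (N/T), 39 (P/F).
That gives 10 mismatches out of 41 aligned sites, so the Hamming distance is 10.

10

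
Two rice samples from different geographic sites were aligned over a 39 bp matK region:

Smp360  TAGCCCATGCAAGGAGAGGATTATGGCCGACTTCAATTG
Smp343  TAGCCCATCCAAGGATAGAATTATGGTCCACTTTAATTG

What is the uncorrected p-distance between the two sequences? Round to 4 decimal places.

0.1538

Differing sites — 9:G/C; 16:G/T; 19:G/A; 27:C/T; 29:G/C; 34:C/T.
There are 6 differences over 39 sites, so p = 6/39 = 0.1538.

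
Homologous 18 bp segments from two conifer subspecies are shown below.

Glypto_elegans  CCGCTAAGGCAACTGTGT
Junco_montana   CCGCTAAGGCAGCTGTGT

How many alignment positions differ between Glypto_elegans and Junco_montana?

Differing sites — 12:A/G.
That gives 1 mismatch out of 18 aligned sites, so the Hamming distance is 1.

1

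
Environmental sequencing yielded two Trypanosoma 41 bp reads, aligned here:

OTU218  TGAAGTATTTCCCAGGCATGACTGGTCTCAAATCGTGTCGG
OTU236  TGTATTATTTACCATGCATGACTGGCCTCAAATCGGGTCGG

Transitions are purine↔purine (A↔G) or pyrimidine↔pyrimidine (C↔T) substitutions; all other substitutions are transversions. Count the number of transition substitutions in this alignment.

1

Differing sites — 3:A/T (Tv); 5:G/T (Tv); 11:C/A (Tv); 15:G/T (Tv); 26:T/C (Ti); 36:T/G (Tv).
Of the 6 differences, 1 transition and 5 transversions, so the answer is 1.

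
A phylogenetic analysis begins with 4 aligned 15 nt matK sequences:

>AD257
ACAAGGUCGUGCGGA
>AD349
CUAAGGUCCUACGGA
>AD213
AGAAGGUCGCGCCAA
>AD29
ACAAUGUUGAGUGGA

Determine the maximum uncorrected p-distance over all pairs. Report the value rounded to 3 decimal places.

Pairwise Hamming distances:
  AD257 vs AD349: 4
  AD257 vs AD213: 4
  AD257 vs AD29: 4
  AD349 vs AD213: 7
  AD349 vs AD29: 8
  AD213 vs AD29: 7
The largest is 8 mismatches, between AD349 and AD29; p = 8/15 = 0.533.

0.533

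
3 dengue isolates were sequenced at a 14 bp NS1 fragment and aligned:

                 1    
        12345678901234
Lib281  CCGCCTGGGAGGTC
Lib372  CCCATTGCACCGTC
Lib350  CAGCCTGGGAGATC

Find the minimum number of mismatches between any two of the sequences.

Pairwise Hamming distances:
  Lib281 vs Lib372: 7
  Lib281 vs Lib350: 2
  Lib372 vs Lib350: 9
The smallest is 2, between Lib281 and Lib350.

2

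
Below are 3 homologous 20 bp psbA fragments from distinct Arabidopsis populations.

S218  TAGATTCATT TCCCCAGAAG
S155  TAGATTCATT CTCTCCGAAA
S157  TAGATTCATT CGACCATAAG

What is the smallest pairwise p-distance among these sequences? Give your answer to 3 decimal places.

Pairwise Hamming distances:
  S218 vs S155: 5
  S218 vs S157: 4
  S155 vs S157: 6
The smallest is 4 mismatches, between S218 and S157; p = 4/20 = 0.200.

0.200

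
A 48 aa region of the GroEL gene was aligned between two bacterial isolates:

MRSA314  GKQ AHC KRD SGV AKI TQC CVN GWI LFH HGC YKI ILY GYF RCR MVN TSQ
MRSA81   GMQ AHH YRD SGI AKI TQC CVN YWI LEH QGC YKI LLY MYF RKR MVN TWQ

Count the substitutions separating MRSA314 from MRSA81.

Differing sites — 2:K/M; 6:C/H; 7:K/Y; 12:V/I; 22:G/Y; 26:F/E; 28:H/Q; 34:I/L; 37:G/M; 41:C/K; 47:S/W.
That gives 11 mismatches out of 48 aligned sites, so the Hamming distance is 11.

11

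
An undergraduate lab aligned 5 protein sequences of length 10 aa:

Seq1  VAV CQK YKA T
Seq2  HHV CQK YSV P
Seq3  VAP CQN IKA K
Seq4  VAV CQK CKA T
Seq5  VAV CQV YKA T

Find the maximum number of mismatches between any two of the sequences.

8

Pairwise Hamming distances:
  Seq1 vs Seq2: 5
  Seq1 vs Seq3: 4
  Seq1 vs Seq4: 1
  Seq1 vs Seq5: 1
  Seq2 vs Seq3: 8
  Seq2 vs Seq4: 6
  Seq2 vs Seq5: 6
  Seq3 vs Seq4: 4
  Seq3 vs Seq5: 4
  Seq4 vs Seq5: 2
The largest is 8, between Seq2 and Seq3.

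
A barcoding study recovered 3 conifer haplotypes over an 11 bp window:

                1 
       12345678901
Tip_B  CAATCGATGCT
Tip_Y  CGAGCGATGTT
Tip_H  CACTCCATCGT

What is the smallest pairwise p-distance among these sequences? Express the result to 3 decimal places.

Pairwise Hamming distances:
  Tip_B vs Tip_Y: 3
  Tip_B vs Tip_H: 4
  Tip_Y vs Tip_H: 6
The smallest is 3 mismatches, between Tip_B and Tip_Y; p = 3/11 = 0.273.

0.273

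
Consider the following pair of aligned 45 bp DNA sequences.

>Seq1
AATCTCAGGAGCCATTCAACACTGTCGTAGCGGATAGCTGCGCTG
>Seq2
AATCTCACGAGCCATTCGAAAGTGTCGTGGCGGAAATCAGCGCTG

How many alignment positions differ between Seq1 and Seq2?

The sequences differ at positions 8 (G/C), 18 (A/G), 20 (C/A), 22 (C/G), 29 (A/G), 35 (T/A), 37 (G/T), 39 (T/A).
That gives 8 mismatches out of 45 aligned sites, so the Hamming distance is 8.

8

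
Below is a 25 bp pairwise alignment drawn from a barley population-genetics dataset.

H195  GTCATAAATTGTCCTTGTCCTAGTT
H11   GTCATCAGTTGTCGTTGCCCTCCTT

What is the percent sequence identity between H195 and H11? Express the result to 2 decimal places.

Differing sites — 6:A/C; 8:A/G; 14:C/G; 18:T/C; 22:A/C; 23:G/C.
19 of the 25 sites match, so the percent identity is 19/25 × 100 = 76.00%.

76.00%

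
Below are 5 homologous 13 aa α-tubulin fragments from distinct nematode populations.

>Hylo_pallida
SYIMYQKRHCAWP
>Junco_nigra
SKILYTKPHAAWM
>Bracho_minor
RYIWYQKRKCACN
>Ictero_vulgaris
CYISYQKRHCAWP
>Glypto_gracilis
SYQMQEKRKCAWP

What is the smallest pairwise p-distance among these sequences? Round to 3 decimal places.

0.154

Pairwise Hamming distances:
  Hylo_pallida vs Junco_nigra: 6
  Hylo_pallida vs Bracho_minor: 5
  Hylo_pallida vs Ictero_vulgaris: 2
  Hylo_pallida vs Glypto_gracilis: 4
  Junco_nigra vs Bracho_minor: 9
  Junco_nigra vs Ictero_vulgaris: 7
  Junco_nigra vs Glypto_gracilis: 9
  Bracho_minor vs Ictero_vulgaris: 5
  Bracho_minor vs Glypto_gracilis: 7
  Ictero_vulgaris vs Glypto_gracilis: 6
The smallest is 2 mismatches, between Hylo_pallida and Ictero_vulgaris; p = 2/13 = 0.154.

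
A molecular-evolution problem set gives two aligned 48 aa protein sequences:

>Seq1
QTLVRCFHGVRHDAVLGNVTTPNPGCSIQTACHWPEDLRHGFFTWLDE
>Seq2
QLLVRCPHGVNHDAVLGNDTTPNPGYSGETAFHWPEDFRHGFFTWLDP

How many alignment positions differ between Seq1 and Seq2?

10

The sequences differ at positions 2 (T/L), 7 (F/P), 11 (R/N), 19 (V/D), 26 (C/Y), 28 (I/G), 29 (Q/E), 32 (C/F), 38 (L/F), 48 (E/P).
That gives 10 mismatches out of 48 aligned sites, so the Hamming distance is 10.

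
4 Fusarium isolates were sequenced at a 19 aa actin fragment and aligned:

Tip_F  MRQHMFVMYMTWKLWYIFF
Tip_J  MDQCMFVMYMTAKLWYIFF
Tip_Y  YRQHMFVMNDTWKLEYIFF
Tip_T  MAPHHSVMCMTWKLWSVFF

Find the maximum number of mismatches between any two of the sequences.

10

Pairwise Hamming distances:
  Tip_F vs Tip_J: 3
  Tip_F vs Tip_Y: 4
  Tip_F vs Tip_T: 7
  Tip_J vs Tip_Y: 7
  Tip_J vs Tip_T: 9
  Tip_Y vs Tip_T: 10
The largest is 10, between Tip_Y and Tip_T.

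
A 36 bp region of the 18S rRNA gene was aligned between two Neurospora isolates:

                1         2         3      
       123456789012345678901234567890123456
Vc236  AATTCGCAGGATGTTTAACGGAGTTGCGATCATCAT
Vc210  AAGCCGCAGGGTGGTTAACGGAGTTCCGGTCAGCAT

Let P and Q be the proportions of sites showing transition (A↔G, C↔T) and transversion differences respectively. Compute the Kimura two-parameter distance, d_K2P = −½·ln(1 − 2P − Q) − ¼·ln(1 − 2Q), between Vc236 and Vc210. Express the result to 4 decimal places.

Differing sites — 3:T/G (Tv); 4:T/C (Ti); 11:A/G (Ti); 14:T/G (Tv); 26:G/C (Tv); 29:A/G (Ti); 33:T/G (Tv).
Of the 7 differences, 3 transitions and 4 transversions over 36 sites: P = 3/36 = 0.083333, Q = 4/36 = 0.111111.
d = −0.5·ln(0.722223) − 0.25·ln(0.777778) = −0.5·(-0.325421) − 0.25·(-0.251314) = 0.2255.

0.2255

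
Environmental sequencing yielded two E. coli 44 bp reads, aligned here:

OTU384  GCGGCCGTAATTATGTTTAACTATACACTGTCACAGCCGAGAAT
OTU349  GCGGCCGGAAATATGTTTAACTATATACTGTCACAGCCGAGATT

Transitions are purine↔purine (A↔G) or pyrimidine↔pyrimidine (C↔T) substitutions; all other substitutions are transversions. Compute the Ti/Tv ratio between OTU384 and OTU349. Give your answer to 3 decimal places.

The sequences differ at positions 8 (T/G, transversion), 11 (T/A, transversion), 26 (C/T, transition), 43 (A/T, transversion).
Of the 4 differences, 1 transition and 3 transversions, so Ti/Tv = 1/3 = 0.333.

0.333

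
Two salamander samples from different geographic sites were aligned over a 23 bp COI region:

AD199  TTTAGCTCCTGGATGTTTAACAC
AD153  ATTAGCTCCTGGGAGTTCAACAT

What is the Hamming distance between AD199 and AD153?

The sequences differ at positions 1 (T/A), 13 (A/G), 14 (T/A), 18 (T/C), 23 (C/T).
That gives 5 mismatches out of 23 aligned sites, so the Hamming distance is 5.

5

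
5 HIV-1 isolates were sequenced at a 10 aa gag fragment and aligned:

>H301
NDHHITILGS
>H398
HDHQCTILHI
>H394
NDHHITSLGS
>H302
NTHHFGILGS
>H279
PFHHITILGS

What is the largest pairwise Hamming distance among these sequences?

Pairwise Hamming distances:
  H301 vs H398: 5
  H301 vs H394: 1
  H301 vs H302: 3
  H301 vs H279: 2
  H398 vs H394: 6
  H398 vs H302: 7
  H398 vs H279: 6
  H394 vs H302: 4
  H394 vs H279: 3
  H302 vs H279: 4
The largest is 7, between H398 and H302.

7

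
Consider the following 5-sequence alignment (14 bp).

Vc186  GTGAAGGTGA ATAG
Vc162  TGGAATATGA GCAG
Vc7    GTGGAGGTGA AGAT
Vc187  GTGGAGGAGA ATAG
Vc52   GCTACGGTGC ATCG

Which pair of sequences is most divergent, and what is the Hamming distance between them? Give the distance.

Pairwise Hamming distances:
  Vc186 vs Vc162: 6
  Vc186 vs Vc7: 3
  Vc186 vs Vc187: 2
  Vc186 vs Vc52: 5
  Vc162 vs Vc7: 8
  Vc162 vs Vc187: 8
  Vc162 vs Vc52: 10
  Vc7 vs Vc187: 3
  Vc7 vs Vc52: 8
  Vc187 vs Vc52: 7
The largest is 10, between Vc162 and Vc52.

10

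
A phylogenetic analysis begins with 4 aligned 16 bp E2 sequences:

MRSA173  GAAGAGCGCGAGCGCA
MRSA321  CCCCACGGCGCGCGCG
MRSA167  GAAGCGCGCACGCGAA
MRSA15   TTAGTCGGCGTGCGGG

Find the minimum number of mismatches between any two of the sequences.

Pairwise Hamming distances:
  MRSA173 vs MRSA321: 8
  MRSA173 vs MRSA167: 4
  MRSA173 vs MRSA15: 8
  MRSA321 vs MRSA167: 10
  MRSA321 vs MRSA15: 7
  MRSA167 vs MRSA15: 9
The smallest is 4, between MRSA173 and MRSA167.

4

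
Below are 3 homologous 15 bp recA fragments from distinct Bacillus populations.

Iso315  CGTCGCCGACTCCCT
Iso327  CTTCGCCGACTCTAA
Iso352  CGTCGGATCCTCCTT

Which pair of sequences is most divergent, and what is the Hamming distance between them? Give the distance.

Pairwise Hamming distances:
  Iso315 vs Iso327: 4
  Iso315 vs Iso352: 5
  Iso327 vs Iso352: 8
The largest is 8, between Iso327 and Iso352.

8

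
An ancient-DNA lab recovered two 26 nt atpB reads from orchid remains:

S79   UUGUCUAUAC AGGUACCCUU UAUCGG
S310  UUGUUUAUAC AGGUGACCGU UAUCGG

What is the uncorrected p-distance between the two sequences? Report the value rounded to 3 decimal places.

Differing sites — 5:C/U; 15:A/G; 16:C/A; 19:U/G.
There are 4 differences over 26 sites, so p = 4/26 = 0.154.

0.154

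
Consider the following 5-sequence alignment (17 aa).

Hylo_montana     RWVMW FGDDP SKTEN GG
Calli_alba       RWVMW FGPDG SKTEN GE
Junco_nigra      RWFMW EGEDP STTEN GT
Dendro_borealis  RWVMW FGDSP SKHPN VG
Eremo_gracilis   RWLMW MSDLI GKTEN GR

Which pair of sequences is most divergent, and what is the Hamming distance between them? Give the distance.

Pairwise Hamming distances:
  Hylo_montana vs Calli_alba: 3
  Hylo_montana vs Junco_nigra: 5
  Hylo_montana vs Dendro_borealis: 4
  Hylo_montana vs Eremo_gracilis: 7
  Calli_alba vs Junco_nigra: 6
  Calli_alba vs Dendro_borealis: 7
  Calli_alba vs Eremo_gracilis: 8
  Junco_nigra vs Dendro_borealis: 9
  Junco_nigra vs Eremo_gracilis: 9
  Dendro_borealis vs Eremo_gracilis: 10
The largest is 10, between Dendro_borealis and Eremo_gracilis.

10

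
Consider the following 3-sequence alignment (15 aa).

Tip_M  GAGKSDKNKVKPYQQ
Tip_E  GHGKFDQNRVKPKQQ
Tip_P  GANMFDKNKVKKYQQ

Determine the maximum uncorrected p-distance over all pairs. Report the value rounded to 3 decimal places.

Pairwise Hamming distances:
  Tip_M vs Tip_E: 5
  Tip_M vs Tip_P: 4
  Tip_E vs Tip_P: 7
The largest is 7 mismatches, between Tip_E and Tip_P; p = 7/15 = 0.467.

0.467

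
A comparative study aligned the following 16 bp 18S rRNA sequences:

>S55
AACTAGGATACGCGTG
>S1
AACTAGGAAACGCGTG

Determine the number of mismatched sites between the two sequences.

1

A single mismatch occurs at site 9 (T/A).
That gives 1 mismatch out of 16 aligned sites, so the Hamming distance is 1.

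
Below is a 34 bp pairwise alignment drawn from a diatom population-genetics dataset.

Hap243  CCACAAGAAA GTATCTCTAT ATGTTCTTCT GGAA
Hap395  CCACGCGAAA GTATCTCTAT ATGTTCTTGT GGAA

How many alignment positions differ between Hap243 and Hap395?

Mismatches occur at site 5 (A→G), site 6 (A→C), site 29 (C→G).
That gives 3 mismatches out of 34 aligned sites, so the Hamming distance is 3.

3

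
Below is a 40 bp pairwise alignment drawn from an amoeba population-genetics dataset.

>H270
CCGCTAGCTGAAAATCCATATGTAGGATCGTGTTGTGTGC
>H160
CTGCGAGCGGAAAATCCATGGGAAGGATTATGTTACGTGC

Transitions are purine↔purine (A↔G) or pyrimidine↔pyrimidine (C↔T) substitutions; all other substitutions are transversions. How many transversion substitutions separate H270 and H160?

The sequences differ at positions 2 (C/T, transition), 5 (T/G, transversion), 9 (T/G, transversion), 20 (A/G, transition), 21 (T/G, transversion), 23 (T/A, transversion), 29 (C/T, transition), 30 (G/A, transition), 35 (G/A, transition), 36 (T/C, transition).
Of the 10 differences, 6 transitions and 4 transversions, so the answer is 4.

4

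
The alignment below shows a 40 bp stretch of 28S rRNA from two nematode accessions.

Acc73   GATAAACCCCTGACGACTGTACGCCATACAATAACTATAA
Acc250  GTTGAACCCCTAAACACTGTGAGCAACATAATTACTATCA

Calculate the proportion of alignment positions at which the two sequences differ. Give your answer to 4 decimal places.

0.3000

Mismatches occur at site 2 (A/T), site 4 (A/G), site 12 (G/A), site 14 (C/A), site 15 (G/C), site 21 (A/G), site 22 (C/A), site 25 (C/A), site 27 (T/C), site 29 (C/T), site 33 (A/T), site 39 (A/C).
There are 12 differences over 40 sites, so p = 12/40 = 0.3000.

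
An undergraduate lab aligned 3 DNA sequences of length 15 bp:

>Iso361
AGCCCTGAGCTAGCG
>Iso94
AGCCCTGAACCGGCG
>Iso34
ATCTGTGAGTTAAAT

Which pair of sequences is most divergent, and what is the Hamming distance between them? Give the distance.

10

Pairwise Hamming distances:
  Iso361 vs Iso94: 3
  Iso361 vs Iso34: 7
  Iso94 vs Iso34: 10
The largest is 10, between Iso94 and Iso34.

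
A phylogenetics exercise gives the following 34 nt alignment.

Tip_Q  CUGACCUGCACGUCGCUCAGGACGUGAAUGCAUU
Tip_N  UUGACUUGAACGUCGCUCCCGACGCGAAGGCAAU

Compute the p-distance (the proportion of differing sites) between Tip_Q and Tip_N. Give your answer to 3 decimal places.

0.235

The sequences differ at positions 1 (C/U), 6 (C/U), 9 (C/A), 19 (A/C), 20 (G/C), 25 (U/C), 29 (U/G), 33 (U/A).
There are 8 differences over 34 sites, so p = 8/34 = 0.235.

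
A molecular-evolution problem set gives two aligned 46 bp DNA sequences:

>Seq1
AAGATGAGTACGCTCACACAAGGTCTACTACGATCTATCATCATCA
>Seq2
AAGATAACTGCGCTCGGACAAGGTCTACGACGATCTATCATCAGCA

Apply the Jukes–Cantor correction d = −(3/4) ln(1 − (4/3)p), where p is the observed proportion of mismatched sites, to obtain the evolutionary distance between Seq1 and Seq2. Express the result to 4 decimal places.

0.1701

The sequences differ at positions 6 (G/A), 8 (G/C), 10 (A/G), 16 (A/G), 17 (C/G), 29 (T/G), 44 (T/G).
p = 7/46 = 0.152174.
d = −0.75 · ln(1 − (4/3)·0.152174) = −0.75 · ln(0.797101) = −0.75 · (-0.226774) = 0.1701.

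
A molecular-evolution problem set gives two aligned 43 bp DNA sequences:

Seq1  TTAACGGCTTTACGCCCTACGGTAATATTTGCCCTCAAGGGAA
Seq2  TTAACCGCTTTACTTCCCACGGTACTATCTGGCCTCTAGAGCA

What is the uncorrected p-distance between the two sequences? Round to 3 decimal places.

Mismatches occur at site 6 (G↔C), site 14 (G↔T), site 15 (C↔T), site 18 (T↔C), site 25 (A↔C), site 29 (T↔C), site 32 (C↔G), site 37 (A↔T), site 40 (G↔A), site 42 (A↔C).
There are 10 differences over 43 sites, so p = 10/43 = 0.233.

0.233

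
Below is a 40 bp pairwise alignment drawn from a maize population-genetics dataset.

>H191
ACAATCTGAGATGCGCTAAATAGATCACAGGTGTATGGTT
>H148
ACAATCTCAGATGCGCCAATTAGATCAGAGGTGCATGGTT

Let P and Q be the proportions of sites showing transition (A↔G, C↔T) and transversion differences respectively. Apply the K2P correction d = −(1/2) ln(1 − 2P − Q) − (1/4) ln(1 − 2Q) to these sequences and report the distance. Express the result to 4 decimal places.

0.1368

Differing sites — 8:G/C (Tv); 17:T/C (Ti); 20:A/T (Tv); 28:C/G (Tv); 34:T/C (Ti).
Of the 5 differences, 2 transitions and 3 transversions over 40 sites: P = 2/40 = 0.050000, Q = 3/40 = 0.075000.
d = −0.5·ln(0.825000) − 0.25·ln(0.850000) = −0.5·(-0.192372) − 0.25·(-0.162519) = 0.1368.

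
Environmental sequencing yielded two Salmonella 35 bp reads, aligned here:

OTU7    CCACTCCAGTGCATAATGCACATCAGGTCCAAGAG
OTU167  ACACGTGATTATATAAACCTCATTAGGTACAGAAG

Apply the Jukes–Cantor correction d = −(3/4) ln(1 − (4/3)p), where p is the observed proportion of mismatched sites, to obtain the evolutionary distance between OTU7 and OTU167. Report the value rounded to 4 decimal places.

Differing sites — 1:C/A; 5:T/G; 6:C/T; 7:C/G; 9:G/T; 11:G/A; 12:C/T; 17:T/A; 18:G/C; 20:A/T; 24:C/T; 29:C/A; 32:A/G; 33:G/A.
p = 14/35 = 0.400000.
d = −0.75 · ln(1 − (4/3)·0.400000) = −0.75 · ln(0.466667) = −0.75 · (-0.762139) = 0.5716.

0.5716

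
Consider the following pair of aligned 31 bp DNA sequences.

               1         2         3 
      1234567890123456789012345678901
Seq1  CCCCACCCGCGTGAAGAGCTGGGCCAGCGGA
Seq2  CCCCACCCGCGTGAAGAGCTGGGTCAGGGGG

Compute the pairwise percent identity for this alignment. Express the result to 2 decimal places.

90.32%

The sequences differ at positions 24 (C/T), 28 (C/G), 31 (A/G).
28 of the 31 sites match, so the percent identity is 28/31 × 100 = 90.32%.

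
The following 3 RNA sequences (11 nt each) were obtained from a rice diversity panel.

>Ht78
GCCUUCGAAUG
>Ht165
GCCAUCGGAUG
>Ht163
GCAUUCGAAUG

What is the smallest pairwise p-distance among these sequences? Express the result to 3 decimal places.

Pairwise Hamming distances:
  Ht78 vs Ht165: 2
  Ht78 vs Ht163: 1
  Ht165 vs Ht163: 3
The smallest is 1 mismatch, between Ht78 and Ht163; p = 1/11 = 0.091.

0.091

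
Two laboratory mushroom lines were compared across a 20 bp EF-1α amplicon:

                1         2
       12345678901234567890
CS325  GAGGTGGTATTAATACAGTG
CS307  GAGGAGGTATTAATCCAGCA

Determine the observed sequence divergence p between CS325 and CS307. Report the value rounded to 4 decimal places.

0.2000

Mismatches occur at site 5 (T→A), site 15 (A→C), site 19 (T→C), site 20 (G→A).
There are 4 differences over 20 sites, so p = 4/20 = 0.2000.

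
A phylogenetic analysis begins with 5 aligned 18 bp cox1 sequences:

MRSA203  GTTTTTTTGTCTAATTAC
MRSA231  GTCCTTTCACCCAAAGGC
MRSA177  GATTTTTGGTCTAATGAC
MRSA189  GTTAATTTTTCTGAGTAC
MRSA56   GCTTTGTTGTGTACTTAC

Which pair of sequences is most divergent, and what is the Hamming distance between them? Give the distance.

Pairwise Hamming distances:
  MRSA203 vs MRSA231: 9
  MRSA203 vs MRSA177: 3
  MRSA203 vs MRSA189: 5
  MRSA203 vs MRSA56: 4
  MRSA231 vs MRSA177: 9
  MRSA231 vs MRSA189: 11
  MRSA231 vs MRSA56: 13
  MRSA177 vs MRSA189: 8
  MRSA177 vs MRSA56: 6
  MRSA189 vs MRSA56: 9
The largest is 13, between MRSA231 and MRSA56.

13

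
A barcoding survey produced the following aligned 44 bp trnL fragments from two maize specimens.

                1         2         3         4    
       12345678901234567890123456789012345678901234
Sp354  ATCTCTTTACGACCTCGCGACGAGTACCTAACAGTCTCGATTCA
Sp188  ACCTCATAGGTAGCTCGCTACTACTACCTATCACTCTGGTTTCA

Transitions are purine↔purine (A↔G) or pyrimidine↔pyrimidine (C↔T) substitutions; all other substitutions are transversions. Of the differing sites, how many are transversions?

The sequences differ at positions 2 (T/C, transition), 6 (T/A, transversion), 8 (T/A, transversion), 9 (A/G, transition), 10 (C/G, transversion), 11 (G/T, transversion), 13 (C/G, transversion), 19 (G/T, transversion), 22 (G/T, transversion), 24 (G/C, transversion), 31 (A/T, transversion), 34 (G/C, transversion), 38 (C/G, transversion), 40 (A/T, transversion).
Of the 14 differences, 2 transitions and 12 transversions, so the answer is 12.

12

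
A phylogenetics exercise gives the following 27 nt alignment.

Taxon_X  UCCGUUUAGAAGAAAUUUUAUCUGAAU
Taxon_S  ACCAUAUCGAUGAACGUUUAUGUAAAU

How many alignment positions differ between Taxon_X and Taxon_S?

Mismatches occur at site 1 (U/A), site 4 (G/A), site 6 (U/A), site 8 (A/C), site 11 (A/U), site 15 (A/C), site 16 (U/G), site 22 (C/G), site 24 (G/A).
That gives 9 mismatches out of 27 aligned sites, so the Hamming distance is 9.

9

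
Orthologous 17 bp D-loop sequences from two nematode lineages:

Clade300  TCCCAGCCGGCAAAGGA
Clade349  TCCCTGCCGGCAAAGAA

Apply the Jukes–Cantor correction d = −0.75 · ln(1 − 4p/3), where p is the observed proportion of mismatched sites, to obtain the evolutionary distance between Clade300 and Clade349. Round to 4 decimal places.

0.1280

Mismatches occur at site 5 (A→T), site 16 (G→A).
p = 2/17 = 0.117647.
d = −0.75 · ln(1 − (4/3)·0.117647) = −0.75 · ln(0.843137) = −0.75 · (-0.170626) = 0.1280.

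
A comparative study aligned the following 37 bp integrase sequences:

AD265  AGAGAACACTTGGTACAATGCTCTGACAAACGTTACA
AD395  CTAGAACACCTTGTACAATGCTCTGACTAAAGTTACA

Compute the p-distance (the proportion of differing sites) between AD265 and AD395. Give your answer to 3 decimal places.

Differing sites — 1:A/C; 2:G/T; 10:T/C; 12:G/T; 28:A/T; 31:C/A.
There are 6 differences over 37 sites, so p = 6/37 = 0.162.

0.162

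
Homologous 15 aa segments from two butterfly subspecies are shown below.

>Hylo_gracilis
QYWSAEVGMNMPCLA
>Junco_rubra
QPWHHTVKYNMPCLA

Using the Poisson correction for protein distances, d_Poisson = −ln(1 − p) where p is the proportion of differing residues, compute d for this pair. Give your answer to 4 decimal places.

Differing sites — 2:Y/P; 4:S/H; 5:A/H; 6:E/T; 8:G/K; 9:M/Y.
p = 6/15 = 0.400000.
d = −ln(1 − 0.400000) = −ln(0.600000) = 0.5108.

0.5108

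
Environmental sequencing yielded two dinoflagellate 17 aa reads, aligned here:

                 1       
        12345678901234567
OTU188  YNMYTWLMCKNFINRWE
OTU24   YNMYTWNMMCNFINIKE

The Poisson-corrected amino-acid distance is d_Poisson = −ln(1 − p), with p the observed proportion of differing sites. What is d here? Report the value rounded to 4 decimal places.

0.3483

Mismatches occur at site 7 (L→N), site 9 (C→M), site 10 (K→C), site 15 (R→I), site 16 (W→K).
p = 5/17 = 0.294118.
d = −ln(1 − 0.294118) = −ln(0.705882) = 0.3483.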